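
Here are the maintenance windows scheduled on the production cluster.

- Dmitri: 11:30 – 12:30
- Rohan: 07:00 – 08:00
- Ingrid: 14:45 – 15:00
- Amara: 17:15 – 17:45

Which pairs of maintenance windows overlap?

no conflicts

Check each pair: they overlap iff neither finishes before the other starts.
Sorted by start: Rohan, Dmitri, Ingrid, Amara.
Dmitri starts after Rohan ends — done with Rohan.
Ingrid starts after Dmitri ends — done with Dmitri.
Amara starts after Ingrid ends.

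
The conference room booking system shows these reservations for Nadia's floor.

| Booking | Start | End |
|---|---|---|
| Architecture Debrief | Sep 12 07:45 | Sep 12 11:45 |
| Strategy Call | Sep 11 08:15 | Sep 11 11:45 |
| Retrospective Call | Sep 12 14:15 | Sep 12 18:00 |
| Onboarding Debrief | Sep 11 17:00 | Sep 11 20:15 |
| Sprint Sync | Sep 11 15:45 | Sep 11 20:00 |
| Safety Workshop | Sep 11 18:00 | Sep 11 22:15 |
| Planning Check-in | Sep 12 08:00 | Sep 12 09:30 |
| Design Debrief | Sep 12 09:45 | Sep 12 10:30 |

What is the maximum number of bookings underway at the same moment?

3

Sweep the timeline, counting +1 at each start and −1 at each end (ends before starts at a tie):
Sep 11 08:15 start Strategy Call → 1
Sep 11 11:45 end Strategy Call → 0
Sep 11 15:45 start Sprint Sync → 1
Sep 11 17:00 start Onboarding Debrief → 2
Sep 11 18:00 start Safety Workshop → 3
Sep 11 20:00 end Sprint Sync → 2
Sep 11 20:15 end Onboarding Debrief → 1
Sep 11 22:15 end Safety Workshop → 0
Sep 12 07:45 start Architecture Debrief → 1
Sep 12 08:00 start Planning Check-in → 2
Sep 12 09:30 end Planning Check-in → 1
Sep 12 09:45 start Design Debrief → 2
Sep 12 10:30 end Design Debrief → 1
Sep 12 11:45 end Architecture Debrief → 0
Sep 12 14:15 start Retrospective Call → 1
Sep 12 18:00 end Retrospective Call → 0
Peak is 3, at Sep 11 18:00 (Onboarding Debrief, Safety Workshop, Sprint Sync).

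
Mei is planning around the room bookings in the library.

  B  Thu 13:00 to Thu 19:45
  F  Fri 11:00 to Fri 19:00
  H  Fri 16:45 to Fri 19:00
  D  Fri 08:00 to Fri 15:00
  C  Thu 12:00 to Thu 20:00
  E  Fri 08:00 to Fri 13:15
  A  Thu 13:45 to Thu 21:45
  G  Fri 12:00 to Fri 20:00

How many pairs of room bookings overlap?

Sorted by start: C, B, A, D, E, F, G, H.
B starts before C ends → C and B overlap.
A starts before C ends → C and A overlap.
D starts after C ends, so nothing later overlaps C either.
A starts before B ends → B and A overlap.
D starts after B ends, so nothing later overlaps B either.
D starts after A ends, so nothing later overlaps A either.
E starts before D ends → D and E overlap.
F starts before D ends → D and F overlap.
G starts before D ends → D and G overlap.
H starts after D ends.
F starts before E ends → E and F overlap.
G starts before E ends → E and G overlap.
H starts after E ends.
G starts before F ends → F and G overlap.
H starts before F ends → F and H overlap.
H starts before G ends → G and H overlap.
Overlapping pairs: A & B, A & C, B & C, D & E, D & F, D & G, E & F, E & G, F & G, F & H, G & H — 11 in total.

11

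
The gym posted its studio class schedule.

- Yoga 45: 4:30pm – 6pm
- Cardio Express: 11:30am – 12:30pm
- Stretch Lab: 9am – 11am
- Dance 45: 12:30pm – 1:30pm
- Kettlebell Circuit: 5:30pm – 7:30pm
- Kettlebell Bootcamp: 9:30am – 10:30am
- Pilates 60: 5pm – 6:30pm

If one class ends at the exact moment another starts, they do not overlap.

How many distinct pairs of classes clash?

Sorted by start: Stretch Lab, Kettlebell Bootcamp, Cardio Express, Dance 45, Yoga 45, Pilates 60, Kettlebell Circuit.
Kettlebell Bootcamp starts before Stretch Lab ends → Stretch Lab and Kettlebell Bootcamp overlap.
Cardio Express starts after Stretch Lab ends; Stretch Lab is clear from here.
Cardio Express starts after Kettlebell Bootcamp ends; Kettlebell Bootcamp is clear from here.
Dance 45 starts exactly when Cardio Express ends (back-to-back, no overlap); Cardio Express is clear from here.
Yoga 45 starts after Dance 45 ends; Dance 45 is clear from here.
Pilates 60 starts before Yoga 45 ends → Yoga 45 and Pilates 60 overlap.
Kettlebell Circuit starts before Yoga 45 ends → Yoga 45 and Kettlebell Circuit overlap.
Kettlebell Circuit starts before Pilates 60 ends → Pilates 60 and Kettlebell Circuit overlap.
Overlapping pairs: Kettlebell Bootcamp & Stretch Lab, Kettlebell Circuit & Pilates 60, Kettlebell Circuit & Yoga 45, Pilates 60 & Yoga 45 — 4 in total.

4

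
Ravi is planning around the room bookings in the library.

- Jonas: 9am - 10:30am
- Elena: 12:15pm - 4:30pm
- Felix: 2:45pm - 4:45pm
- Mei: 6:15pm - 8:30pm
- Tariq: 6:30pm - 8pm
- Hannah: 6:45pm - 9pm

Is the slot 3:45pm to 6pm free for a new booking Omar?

No — it overlaps Elena, Felix

Jonas: ends 10:30am at or before Omar starts 3:45pm → clear.
Elena: starts 12:15pm before Omar ends 6pm, and ends 4:30pm after Omar starts 3:45pm → overlap.
Felix: starts 2:45pm before Omar ends 6pm, and ends 4:45pm after Omar starts 3:45pm → overlap.
Mei: starts 6:15pm at or after Omar ends 6pm → clear.
Tariq: starts 6:30pm at or after Omar ends 6pm → clear.
Hannah: starts 6:45pm at or after Omar ends 6pm → clear.
Omar overlaps Elena, Felix.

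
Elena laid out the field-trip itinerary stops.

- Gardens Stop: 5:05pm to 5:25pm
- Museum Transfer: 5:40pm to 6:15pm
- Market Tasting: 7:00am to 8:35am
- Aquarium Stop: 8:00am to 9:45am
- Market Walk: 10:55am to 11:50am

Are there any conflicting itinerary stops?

Yes

Two intervals overlap when each starts before the other ends.
Sorted by start: Market Tasting, Aquarium Stop, Market Walk, Gardens Stop, Museum Transfer.
Aquarium Stop starts before Market Tasting ends → Market Tasting and Aquarium Stop overlap.
That's a conflict, so the schedule is not conflict-free.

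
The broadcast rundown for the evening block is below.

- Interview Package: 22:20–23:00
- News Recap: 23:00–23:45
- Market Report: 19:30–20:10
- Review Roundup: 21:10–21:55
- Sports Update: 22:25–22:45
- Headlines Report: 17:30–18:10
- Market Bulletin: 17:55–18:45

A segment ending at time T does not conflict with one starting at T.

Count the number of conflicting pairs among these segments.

2

Sorted by start: Headlines Report, Market Bulletin, Market Report, Review Roundup, Interview Package, Sports Update, News Recap.
Market Bulletin starts before Headlines Report ends → Headlines Report and Market Bulletin overlap.
Market Report starts after Headlines Report ends — done with Headlines Report.
Market Report starts after Market Bulletin ends — done with Market Bulletin.
Review Roundup starts after Market Report ends — done with Market Report.
Interview Package starts after Review Roundup ends — done with Review Roundup.
Sports Update starts before Interview Package ends → Interview Package and Sports Update overlap.
News Recap starts exactly when Interview Package ends (back-to-back, no overlap).
News Recap starts after Sports Update ends.
Overlapping pairs: Headlines Report & Market Bulletin, Interview Package & Sports Update — 2 in total.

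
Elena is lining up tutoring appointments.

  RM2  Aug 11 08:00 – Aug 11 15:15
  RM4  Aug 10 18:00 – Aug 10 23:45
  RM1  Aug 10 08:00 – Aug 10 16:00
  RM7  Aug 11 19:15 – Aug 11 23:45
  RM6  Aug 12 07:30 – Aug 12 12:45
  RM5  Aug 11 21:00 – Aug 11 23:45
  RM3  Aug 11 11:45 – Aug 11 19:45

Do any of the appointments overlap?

Yes

Sorted by start: RM1, RM4, RM2, RM3, RM7, RM5, RM6.
RM4 starts after RM1 ends; RM1 is clear from here.
RM2 starts after RM4 ends; RM4 is clear from here.
RM3 starts before RM2 ends → RM2 and RM3 overlap.
That's a conflict, so the schedule is not conflict-free.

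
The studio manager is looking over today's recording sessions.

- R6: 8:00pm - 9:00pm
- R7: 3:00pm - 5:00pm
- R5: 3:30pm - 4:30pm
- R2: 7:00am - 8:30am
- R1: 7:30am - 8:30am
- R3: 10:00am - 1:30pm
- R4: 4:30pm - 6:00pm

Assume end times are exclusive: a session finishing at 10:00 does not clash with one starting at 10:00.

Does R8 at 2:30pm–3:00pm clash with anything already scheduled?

No — it doesn't clash with anything

R2: ends 8:30am at or before R8 starts 2:30pm → clear.
R1: ends 8:30am at or before R8 starts 2:30pm → clear.
R3: ends 1:30pm at or before R8 starts 2:30pm → clear.
R7: starts 3:00pm at or after R8 ends 3:00pm → clear.
R5: starts 3:30pm at or after R8 ends 3:00pm → clear.
R4: starts 4:30pm at or after R8 ends 3:00pm → clear.
R6: starts 8:00pm at or after R8 ends 3:00pm → clear.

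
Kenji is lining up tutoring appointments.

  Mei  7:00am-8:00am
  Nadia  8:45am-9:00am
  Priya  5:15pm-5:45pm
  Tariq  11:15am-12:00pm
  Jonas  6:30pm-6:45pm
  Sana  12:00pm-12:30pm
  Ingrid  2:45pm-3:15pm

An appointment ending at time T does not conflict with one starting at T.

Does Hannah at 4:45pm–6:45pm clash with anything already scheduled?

Mei: ends 8:00am at or before Hannah starts 4:45pm → clear.
Nadia: ends 9:00am at or before Hannah starts 4:45pm → clear.
Tariq: ends 12:00pm at or before Hannah starts 4:45pm → clear.
Sana: ends 12:30pm at or before Hannah starts 4:45pm → clear.
Ingrid: ends 3:15pm at or before Hannah starts 4:45pm → clear.
Priya: starts 5:15pm before Hannah ends 6:45pm, and ends 5:45pm after Hannah starts 4:45pm → overlap.
Jonas: starts 6:30pm before Hannah ends 6:45pm, and ends 6:45pm after Hannah starts 4:45pm → overlap.
Hannah overlaps Priya, Jonas.

Yes — it overlaps Jonas, Priya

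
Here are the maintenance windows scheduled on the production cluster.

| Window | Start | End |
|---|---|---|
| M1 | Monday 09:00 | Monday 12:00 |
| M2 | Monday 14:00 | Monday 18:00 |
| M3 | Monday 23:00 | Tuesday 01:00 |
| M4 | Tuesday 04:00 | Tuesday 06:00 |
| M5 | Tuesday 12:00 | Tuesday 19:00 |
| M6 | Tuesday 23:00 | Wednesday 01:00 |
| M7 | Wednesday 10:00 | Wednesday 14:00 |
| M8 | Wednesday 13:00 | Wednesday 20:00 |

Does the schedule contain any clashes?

Yes

Two intervals overlap when each starts before the other ends.
Sorted by start: M1, M2, M3, M4, M5, M6, M7, M8.
M2 starts after M1 ends — done with M1.
M3 starts after M2 ends — done with M2.
M4 starts after M3 ends — done with M3.
M5 starts after M4 ends — done with M4.
M6 starts after M5 ends — done with M5.
M7 starts after M6 ends — done with M6.
M8 starts before M7 ends → M7 and M8 overlap.
That's a conflict, so the schedule is not conflict-free.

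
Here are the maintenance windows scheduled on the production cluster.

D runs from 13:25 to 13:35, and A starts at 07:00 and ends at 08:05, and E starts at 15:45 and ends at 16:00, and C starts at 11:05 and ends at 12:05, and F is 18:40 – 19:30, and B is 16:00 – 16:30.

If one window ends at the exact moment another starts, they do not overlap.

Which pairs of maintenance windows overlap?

Sorted by start: A, C, D, E, B, F.
C starts after A ends, so nothing later overlaps A either.
D starts after C ends, so nothing later overlaps C either.
E starts after D ends, so nothing later overlaps D either.
B starts exactly when E ends (back-to-back, no overlap), so nothing later overlaps E either.
F starts after B ends.

no conflicts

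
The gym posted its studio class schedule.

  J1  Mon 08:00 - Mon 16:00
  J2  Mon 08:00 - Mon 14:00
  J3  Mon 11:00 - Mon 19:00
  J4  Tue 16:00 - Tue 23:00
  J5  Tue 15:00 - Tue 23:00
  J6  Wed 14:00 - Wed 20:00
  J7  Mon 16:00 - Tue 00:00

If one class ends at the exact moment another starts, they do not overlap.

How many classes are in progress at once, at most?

3

Sort all start/end points and keep a running count:
Mon 08:00 start J1 → 1
Mon 08:00 start J2 → 2
Mon 11:00 start J3 → 3
Mon 14:00 end J2 → 2
Mon 16:00 end J1 → 1
Mon 16:00 start J7 → 2
Mon 19:00 end J3 → 1
Tue 00:00 end J7 → 0
Tue 15:00 start J5 → 1
Tue 16:00 start J4 → 2
Tue 23:00 end J4 → 1
Tue 23:00 end J5 → 0
Wed 14:00 start J6 → 1
Wed 20:00 end J6 → 0
Peak is 3, at Mon 11:00 (J1, J2, J3).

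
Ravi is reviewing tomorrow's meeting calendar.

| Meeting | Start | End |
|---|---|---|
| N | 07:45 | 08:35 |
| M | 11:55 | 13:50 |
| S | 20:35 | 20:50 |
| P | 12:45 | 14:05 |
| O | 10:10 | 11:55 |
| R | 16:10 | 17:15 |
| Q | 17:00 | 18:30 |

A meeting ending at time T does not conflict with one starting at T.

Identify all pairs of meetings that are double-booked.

M & P, Q & R

Sorted by start: N, O, M, P, R, Q, S.
O starts after N ends, so nothing later overlaps N either.
M starts exactly when O ends (back-to-back, no overlap), so nothing later overlaps O either.
P starts before M ends → M and P overlap.
R starts after M ends, so nothing later overlaps M either.
R starts after P ends, so nothing later overlaps P either.
Q starts before R ends → R and Q overlap.
S starts after R ends.
S starts after Q ends.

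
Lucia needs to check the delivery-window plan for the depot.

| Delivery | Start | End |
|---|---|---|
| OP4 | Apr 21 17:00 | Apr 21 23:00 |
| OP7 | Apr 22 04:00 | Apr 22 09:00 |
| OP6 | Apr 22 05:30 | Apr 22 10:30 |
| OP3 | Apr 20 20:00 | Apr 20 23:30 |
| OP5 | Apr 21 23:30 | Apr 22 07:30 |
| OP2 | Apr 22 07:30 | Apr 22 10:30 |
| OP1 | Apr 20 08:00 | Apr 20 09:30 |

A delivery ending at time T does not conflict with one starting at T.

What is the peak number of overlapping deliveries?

Walk through starts and ends in time order (an end at T is processed before a start at T):
Apr 20 08:00 start OP1 → 1
Apr 20 09:30 end OP1 → 0
Apr 20 20:00 start OP3 → 1
Apr 20 23:30 end OP3 → 0
Apr 21 17:00 start OP4 → 1
Apr 21 23:00 end OP4 → 0
Apr 21 23:30 start OP5 → 1
Apr 22 04:00 start OP7 → 2
Apr 22 05:30 start OP6 → 3
Apr 22 07:30 end OP5 → 2
Apr 22 07:30 start OP2 → 3
Apr 22 09:00 end OP7 → 2
Apr 22 10:30 end OP2 → 1
Apr 22 10:30 end OP6 → 0
Peak is 3, at Apr 22 05:30 (OP5, OP6, OP7).

3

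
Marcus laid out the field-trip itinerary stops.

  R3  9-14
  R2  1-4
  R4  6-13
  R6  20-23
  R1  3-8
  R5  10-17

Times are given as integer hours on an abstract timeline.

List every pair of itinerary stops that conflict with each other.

R1 & R2, R1 & R4, R3 & R4, R3 & R5, R4 & R5

Sorted by start: R2, R1, R4, R3, R5, R6.
R1 starts before R2 ends → R2 and R1 overlap.
R4 starts after R2 ends, so R2 has no further overlaps.
R4 starts before R1 ends → R1 and R4 overlap.
R3 starts after R1 ends, so R1 has no further overlaps.
R3 starts before R4 ends → R4 and R3 overlap.
R5 starts before R4 ends → R4 and R5 overlap.
R6 starts after R4 ends.
R5 starts before R3 ends → R3 and R5 overlap.
R6 starts after R3 ends.
R6 starts after R5 ends.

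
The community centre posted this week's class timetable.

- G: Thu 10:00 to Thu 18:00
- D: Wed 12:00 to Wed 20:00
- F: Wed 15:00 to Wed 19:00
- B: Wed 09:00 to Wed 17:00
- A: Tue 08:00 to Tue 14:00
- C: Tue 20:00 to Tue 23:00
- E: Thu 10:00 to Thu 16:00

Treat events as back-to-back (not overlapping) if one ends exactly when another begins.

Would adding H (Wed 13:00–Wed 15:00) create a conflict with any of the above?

Yes — it overlaps B, D

A: ends Tue 14:00 at or before H starts Wed 13:00 → clear.
C: ends Tue 23:00 at or before H starts Wed 13:00 → clear.
B: starts Wed 09:00 before H ends Wed 15:00, and ends Wed 17:00 after H starts Wed 13:00 → overlap.
D: starts Wed 12:00 before H ends Wed 15:00, and ends Wed 20:00 after H starts Wed 13:00 → overlap.
F: starts Wed 15:00 at or after H ends Wed 15:00 → clear.
E: starts Thu 10:00 at or after H ends Wed 15:00 → clear.
G: starts Thu 10:00 at or after H ends Wed 15:00 → clear.
H overlaps B, D.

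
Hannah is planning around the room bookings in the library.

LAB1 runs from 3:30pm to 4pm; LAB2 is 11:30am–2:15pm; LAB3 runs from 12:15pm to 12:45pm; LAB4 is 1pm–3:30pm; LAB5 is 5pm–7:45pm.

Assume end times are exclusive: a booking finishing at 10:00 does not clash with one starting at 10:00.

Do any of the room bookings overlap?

Yes

Sorted by start: LAB2, LAB3, LAB4, LAB1, LAB5.
LAB3 starts before LAB2 ends → LAB2 and LAB3 overlap.
That's a conflict, so the schedule is not conflict-free.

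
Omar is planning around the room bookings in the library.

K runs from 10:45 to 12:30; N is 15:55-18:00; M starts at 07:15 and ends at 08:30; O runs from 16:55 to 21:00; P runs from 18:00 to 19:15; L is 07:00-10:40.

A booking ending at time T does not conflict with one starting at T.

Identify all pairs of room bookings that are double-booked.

Sorted by start: L, M, K, N, O, P.
M starts before L ends → L and M overlap.
K starts after L ends, so L has no further overlaps.
K starts after M ends, so M has no further overlaps.
N starts after K ends, so K has no further overlaps.
O starts before N ends → N and O overlap.
P starts exactly when N ends (back-to-back, no overlap).
P starts before O ends → O and P overlap.

L & M, N & O, O & P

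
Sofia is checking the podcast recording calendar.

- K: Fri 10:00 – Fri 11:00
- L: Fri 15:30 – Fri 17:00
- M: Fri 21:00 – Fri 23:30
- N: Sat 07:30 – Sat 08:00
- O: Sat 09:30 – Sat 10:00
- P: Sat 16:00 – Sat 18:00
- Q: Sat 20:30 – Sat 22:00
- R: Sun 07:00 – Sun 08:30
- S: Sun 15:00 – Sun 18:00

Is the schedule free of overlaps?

Yes

Check each pair: they overlap iff neither finishes before the other starts.
Sorted by start: K, L, M, N, O, P, Q, R, S.
L starts after K ends — done with K.
M starts after L ends — done with L.
N starts after M ends — done with M.
O starts after N ends — done with N.
P starts after O ends — done with O.
Q starts after P ends — done with P.
R starts after Q ends — done with Q.
S starts after R ends.
Every pair is clear; the schedule has no overlaps.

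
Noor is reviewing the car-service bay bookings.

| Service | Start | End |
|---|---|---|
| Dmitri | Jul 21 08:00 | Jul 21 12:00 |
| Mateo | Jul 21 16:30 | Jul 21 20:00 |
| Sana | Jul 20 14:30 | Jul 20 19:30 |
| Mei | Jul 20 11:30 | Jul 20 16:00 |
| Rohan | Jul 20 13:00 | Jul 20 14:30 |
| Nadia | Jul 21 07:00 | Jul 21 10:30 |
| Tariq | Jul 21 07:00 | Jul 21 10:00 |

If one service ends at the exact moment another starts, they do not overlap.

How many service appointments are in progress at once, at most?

Sort all start/end points and keep a running count:
Jul 20 11:30 start Mei → 1
Jul 20 13:00 start Rohan → 2
Jul 20 14:30 end Rohan → 1
Jul 20 14:30 start Sana → 2
Jul 20 16:00 end Mei → 1
Jul 20 19:30 end Sana → 0
Jul 21 07:00 start Nadia → 1
Jul 21 07:00 start Tariq → 2
Jul 21 08:00 start Dmitri → 3
Jul 21 10:00 end Tariq → 2
Jul 21 10:30 end Nadia → 1
Jul 21 12:00 end Dmitri → 0
Jul 21 16:30 start Mateo → 1
Jul 21 20:00 end Mateo → 0
Peak is 3, at Jul 21 08:00 (Dmitri, Nadia, Tariq).

3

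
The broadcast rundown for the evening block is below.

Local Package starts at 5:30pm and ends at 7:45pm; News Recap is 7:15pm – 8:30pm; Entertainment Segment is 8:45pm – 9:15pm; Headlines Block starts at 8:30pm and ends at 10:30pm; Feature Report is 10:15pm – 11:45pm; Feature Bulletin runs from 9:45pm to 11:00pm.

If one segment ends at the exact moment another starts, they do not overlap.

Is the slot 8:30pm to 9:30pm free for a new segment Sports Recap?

No — it overlaps Entertainment Segment, Headlines Block

Local Package: ends 7:45pm at or before Sports Recap starts 8:30pm → clear.
News Recap: ends 8:30pm at or before Sports Recap starts 8:30pm → clear.
Headlines Block: starts 8:30pm before Sports Recap ends 9:30pm, and ends 10:30pm after Sports Recap starts 8:30pm → overlap.
Entertainment Segment: starts 8:45pm before Sports Recap ends 9:30pm, and ends 9:15pm after Sports Recap starts 8:30pm → overlap.
Feature Bulletin: starts 9:45pm at or after Sports Recap ends 9:30pm → clear.
Feature Report: starts 10:15pm at or after Sports Recap ends 9:30pm → clear.
Sports Recap overlaps Entertainment Segment, Headlines Block.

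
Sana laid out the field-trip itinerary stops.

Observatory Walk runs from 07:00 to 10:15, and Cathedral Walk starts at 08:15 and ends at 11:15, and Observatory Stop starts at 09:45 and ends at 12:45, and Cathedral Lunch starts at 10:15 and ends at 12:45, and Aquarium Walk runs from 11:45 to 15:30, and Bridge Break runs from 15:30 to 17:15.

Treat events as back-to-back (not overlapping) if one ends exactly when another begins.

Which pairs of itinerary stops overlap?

Sorted by start: Observatory Walk, Cathedral Walk, Observatory Stop, Cathedral Lunch, Aquarium Walk, Bridge Break.
Cathedral Walk starts before Observatory Walk ends → Observatory Walk and Cathedral Walk overlap.
Observatory Stop starts before Observatory Walk ends → Observatory Walk and Observatory Stop overlap.
Cathedral Lunch starts exactly when Observatory Walk ends (back-to-back, no overlap) — done with Observatory Walk.
Observatory Stop starts before Cathedral Walk ends → Cathedral Walk and Observatory Stop overlap.
Cathedral Lunch starts before Cathedral Walk ends → Cathedral Walk and Cathedral Lunch overlap.
Aquarium Walk starts after Cathedral Walk ends — done with Cathedral Walk.
Cathedral Lunch starts before Observatory Stop ends → Observatory Stop and Cathedral Lunch overlap.
Aquarium Walk starts before Observatory Stop ends → Observatory Stop and Aquarium Walk overlap.
Bridge Break starts after Observatory Stop ends.
Aquarium Walk starts before Cathedral Lunch ends → Cathedral Lunch and Aquarium Walk overlap.
Bridge Break starts after Cathedral Lunch ends.
Bridge Break starts exactly when Aquarium Walk ends (back-to-back, no overlap).

Aquarium Walk & Cathedral Lunch, Aquarium Walk & Observatory Stop, Cathedral Lunch & Cathedral Walk, Cathedral Lunch & Observatory Stop, Cathedral Walk & Observatory Stop, Cathedral Walk & Observatory Walk, Observatory Stop & Observatory Walk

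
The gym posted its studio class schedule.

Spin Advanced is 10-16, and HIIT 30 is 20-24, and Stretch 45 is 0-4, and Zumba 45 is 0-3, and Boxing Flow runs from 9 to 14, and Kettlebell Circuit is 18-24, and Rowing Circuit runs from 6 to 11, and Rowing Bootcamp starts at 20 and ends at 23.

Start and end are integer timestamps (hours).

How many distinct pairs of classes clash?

Two intervals overlap when each starts before the other ends.
Sorted by start: Stretch 45, Zumba 45, Rowing Circuit, Boxing Flow, Spin Advanced, Kettlebell Circuit, Rowing Bootcamp, HIIT 30.
Zumba 45 starts before Stretch 45 ends → Stretch 45 and Zumba 45 overlap.
Rowing Circuit starts after Stretch 45 ends; Stretch 45 is clear from here.
Rowing Circuit starts after Zumba 45 ends; Zumba 45 is clear from here.
Boxing Flow starts before Rowing Circuit ends → Rowing Circuit and Boxing Flow overlap.
Spin Advanced starts before Rowing Circuit ends → Rowing Circuit and Spin Advanced overlap.
Kettlebell Circuit starts after Rowing Circuit ends; Rowing Circuit is clear from here.
Spin Advanced starts before Boxing Flow ends → Boxing Flow and Spin Advanced overlap.
Kettlebell Circuit starts after Boxing Flow ends; Boxing Flow is clear from here.
Kettlebell Circuit starts after Spin Advanced ends; Spin Advanced is clear from here.
Rowing Bootcamp starts before Kettlebell Circuit ends → Kettlebell Circuit and Rowing Bootcamp overlap.
HIIT 30 starts before Kettlebell Circuit ends → Kettlebell Circuit and HIIT 30 overlap.
HIIT 30 starts before Rowing Bootcamp ends → Rowing Bootcamp and HIIT 30 overlap.
Overlapping pairs: Boxing Flow & Rowing Circuit, Boxing Flow & Spin Advanced, HIIT 30 & Kettlebell Circuit, HIIT 30 & Rowing Bootcamp, Kettlebell Circuit & Rowing Bootcamp, Rowing Circuit & Spin Advanced, Stretch 45 & Zumba 45 — 7 in total.

7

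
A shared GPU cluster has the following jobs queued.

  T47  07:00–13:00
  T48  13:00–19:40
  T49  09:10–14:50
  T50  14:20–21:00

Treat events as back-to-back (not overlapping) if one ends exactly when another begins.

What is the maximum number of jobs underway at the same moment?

Sort all start/end points and keep a running count:
07:00 start T47 → 1
09:10 start T49 → 2
13:00 end T47 → 1
13:00 start T48 → 2
14:20 start T50 → 3
14:50 end T49 → 2
19:40 end T48 → 1
21:00 end T50 → 0
Peak is 3, at 14:20 (T48, T49, T50).

3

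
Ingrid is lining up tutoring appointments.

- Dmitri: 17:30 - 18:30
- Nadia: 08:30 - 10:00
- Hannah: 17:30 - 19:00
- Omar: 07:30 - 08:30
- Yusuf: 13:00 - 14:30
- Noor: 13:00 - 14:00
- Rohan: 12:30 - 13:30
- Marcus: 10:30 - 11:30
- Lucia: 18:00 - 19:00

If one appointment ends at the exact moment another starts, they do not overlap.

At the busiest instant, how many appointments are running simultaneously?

Sweep the timeline, counting +1 at each start and −1 at each end (ends before starts at a tie):
07:30 start Omar → 1
08:30 end Omar → 0
08:30 start Nadia → 1
10:00 end Nadia → 0
10:30 start Marcus → 1
11:30 end Marcus → 0
12:30 start Rohan → 1
13:00 start Noor → 2
13:00 start Yusuf → 3
13:30 end Rohan → 2
14:00 end Noor → 1
14:30 end Yusuf → 0
17:30 start Dmitri → 1
17:30 start Hannah → 2
18:00 start Lucia → 3
18:30 end Dmitri → 2
19:00 end Hannah → 1
19:00 end Lucia → 0
Peak is 3, at 13:00 (Noor, Rohan, Yusuf).

3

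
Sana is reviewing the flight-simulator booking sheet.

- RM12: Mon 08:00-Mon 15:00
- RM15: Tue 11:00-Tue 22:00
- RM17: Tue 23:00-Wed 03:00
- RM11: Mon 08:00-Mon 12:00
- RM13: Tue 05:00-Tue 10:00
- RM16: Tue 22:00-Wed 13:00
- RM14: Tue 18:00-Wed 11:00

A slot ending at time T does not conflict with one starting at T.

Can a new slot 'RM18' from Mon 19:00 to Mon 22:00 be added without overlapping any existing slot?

Yes — the slot is free

RM11: ends Mon 12:00 at or before RM18 starts Mon 19:00 → clear.
RM12: ends Mon 15:00 at or before RM18 starts Mon 19:00 → clear.
RM13: starts Tue 05:00 at or after RM18 ends Mon 22:00 → clear.
RM15: starts Tue 11:00 at or after RM18 ends Mon 22:00 → clear.
RM14: starts Tue 18:00 at or after RM18 ends Mon 22:00 → clear.
RM16: starts Tue 22:00 at or after RM18 ends Mon 22:00 → clear.
RM17: starts Tue 23:00 at or after RM18 ends Mon 22:00 → clear.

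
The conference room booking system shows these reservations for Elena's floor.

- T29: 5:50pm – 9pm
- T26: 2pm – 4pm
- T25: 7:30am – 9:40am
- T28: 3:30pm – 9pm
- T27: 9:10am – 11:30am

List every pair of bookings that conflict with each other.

Two intervals overlap when each starts before the other ends.
Sorted by start: T25, T27, T26, T28, T29.
T27 starts before T25 ends → T25 and T27 overlap.
T26 starts after T25 ends, so T25 has no further overlaps.
T26 starts after T27 ends, so T27 has no further overlaps.
T28 starts before T26 ends → T26 and T28 overlap.
T29 starts after T26 ends.
T29 starts before T28 ends → T28 and T29 overlap.

T25 & T27, T26 & T28, T28 & T29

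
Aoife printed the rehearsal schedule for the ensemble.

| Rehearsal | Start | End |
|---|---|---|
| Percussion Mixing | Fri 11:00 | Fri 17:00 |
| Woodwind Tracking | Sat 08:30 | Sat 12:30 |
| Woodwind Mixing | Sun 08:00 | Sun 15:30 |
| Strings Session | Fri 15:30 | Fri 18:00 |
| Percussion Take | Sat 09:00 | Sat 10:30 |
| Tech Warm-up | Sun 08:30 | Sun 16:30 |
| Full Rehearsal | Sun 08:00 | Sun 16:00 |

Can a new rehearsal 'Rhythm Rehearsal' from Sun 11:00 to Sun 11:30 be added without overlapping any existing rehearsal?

No — it overlaps Full Rehearsal, Tech Warm-up, Woodwind Mixing

Percussion Mixing: ends Fri 17:00 at or before Rhythm Rehearsal starts Sun 11:00 → clear.
Strings Session: ends Fri 18:00 at or before Rhythm Rehearsal starts Sun 11:00 → clear.
Woodwind Tracking: ends Sat 12:30 at or before Rhythm Rehearsal starts Sun 11:00 → clear.
Percussion Take: ends Sat 10:30 at or before Rhythm Rehearsal starts Sun 11:00 → clear.
Woodwind Mixing: starts Sun 08:00 before Rhythm Rehearsal ends Sun 11:30, and ends Sun 15:30 after Rhythm Rehearsal starts Sun 11:00 → overlap.
Full Rehearsal: starts Sun 08:00 before Rhythm Rehearsal ends Sun 11:30, and ends Sun 16:00 after Rhythm Rehearsal starts Sun 11:00 → overlap.
Tech Warm-up: starts Sun 08:30 before Rhythm Rehearsal ends Sun 11:30, and ends Sun 16:30 after Rhythm Rehearsal starts Sun 11:00 → overlap.
Rhythm Rehearsal overlaps Tech Warm-up, Woodwind Mixing, Full Rehearsal.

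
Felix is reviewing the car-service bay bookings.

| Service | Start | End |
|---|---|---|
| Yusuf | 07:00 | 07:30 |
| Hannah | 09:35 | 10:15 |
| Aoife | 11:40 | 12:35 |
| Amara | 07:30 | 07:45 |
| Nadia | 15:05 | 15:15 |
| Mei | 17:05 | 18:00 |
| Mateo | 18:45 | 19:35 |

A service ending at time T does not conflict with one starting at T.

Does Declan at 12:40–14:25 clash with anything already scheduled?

Yusuf: ends 07:30 at or before Declan starts 12:40 → clear.
Amara: ends 07:45 at or before Declan starts 12:40 → clear.
Hannah: ends 10:15 at or before Declan starts 12:40 → clear.
Aoife: ends 12:35 at or before Declan starts 12:40 → clear.
Nadia: starts 15:05 at or after Declan ends 14:25 → clear.
Mei: starts 17:05 at or after Declan ends 14:25 → clear.
Mateo: starts 18:45 at or after Declan ends 14:25 → clear.

No — it doesn't clash with anything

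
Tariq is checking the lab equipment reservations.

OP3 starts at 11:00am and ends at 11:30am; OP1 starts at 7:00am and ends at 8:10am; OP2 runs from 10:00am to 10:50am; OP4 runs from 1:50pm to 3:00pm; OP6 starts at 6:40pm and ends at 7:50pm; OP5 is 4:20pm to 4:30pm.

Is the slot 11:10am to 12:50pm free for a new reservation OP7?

OP1: ends 8:10am at or before OP7 starts 11:10am → clear.
OP2: ends 10:50am at or before OP7 starts 11:10am → clear.
OP3: starts 11:00am before OP7 ends 12:50pm, and ends 11:30am after OP7 starts 11:10am → overlap.
OP4: starts 1:50pm at or after OP7 ends 12:50pm → clear.
OP5: starts 4:20pm at or after OP7 ends 12:50pm → clear.
OP6: starts 6:40pm at or after OP7 ends 12:50pm → clear.
OP7 overlaps OP3.

No — it overlaps OP3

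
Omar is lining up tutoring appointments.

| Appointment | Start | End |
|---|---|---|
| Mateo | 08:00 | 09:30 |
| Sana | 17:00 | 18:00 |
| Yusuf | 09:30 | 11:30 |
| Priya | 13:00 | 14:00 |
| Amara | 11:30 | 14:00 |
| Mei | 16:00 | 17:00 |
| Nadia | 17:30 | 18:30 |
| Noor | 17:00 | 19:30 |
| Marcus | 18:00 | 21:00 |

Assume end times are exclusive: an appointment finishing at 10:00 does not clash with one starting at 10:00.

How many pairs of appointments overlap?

6

Sorted by start: Mateo, Yusuf, Amara, Priya, Mei, Sana, Noor, Nadia, Marcus.
Yusuf starts exactly when Mateo ends (back-to-back, no overlap), so Mateo has no further overlaps.
Amara starts exactly when Yusuf ends (back-to-back, no overlap), so Yusuf has no further overlaps.
Priya starts before Amara ends → Amara and Priya overlap.
Mei starts after Amara ends, so Amara has no further overlaps.
Mei starts after Priya ends, so Priya has no further overlaps.
Sana starts exactly when Mei ends (back-to-back, no overlap), so Mei has no further overlaps.
Noor starts before Sana ends → Sana and Noor overlap.
Nadia starts before Sana ends → Sana and Nadia overlap.
Marcus starts exactly when Sana ends (back-to-back, no overlap).
Nadia starts before Noor ends → Noor and Nadia overlap.
Marcus starts before Noor ends → Noor and Marcus overlap.
Marcus starts before Nadia ends → Nadia and Marcus overlap.
Overlapping pairs: Amara & Priya, Marcus & Nadia, Marcus & Noor, Nadia & Noor, Nadia & Sana, Noor & Sana — 6 in total.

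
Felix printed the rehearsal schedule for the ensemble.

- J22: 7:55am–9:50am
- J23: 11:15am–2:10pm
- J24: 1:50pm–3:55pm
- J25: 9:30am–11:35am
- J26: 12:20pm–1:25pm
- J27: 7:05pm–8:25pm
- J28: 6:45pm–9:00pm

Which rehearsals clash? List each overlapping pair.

Check each pair: they overlap iff neither finishes before the other starts.
Sorted by start: J22, J25, J23, J26, J24, J28, J27.
J25 starts before J22 ends → J22 and J25 overlap.
J23 starts after J22 ends, so nothing later overlaps J22 either.
J23 starts before J25 ends → J25 and J23 overlap.
J26 starts after J25 ends, so nothing later overlaps J25 either.
J26 starts before J23 ends → J23 and J26 overlap.
J24 starts before J23 ends → J23 and J24 overlap.
J28 starts after J23 ends, so nothing later overlaps J23 either.
J24 starts after J26 ends, so nothing later overlaps J26 either.
J28 starts after J24 ends, so nothing later overlaps J24 either.
J27 starts before J28 ends → J28 and J27 overlap.

J22 & J25, J23 & J24, J23 & J25, J23 & J26, J27 & J28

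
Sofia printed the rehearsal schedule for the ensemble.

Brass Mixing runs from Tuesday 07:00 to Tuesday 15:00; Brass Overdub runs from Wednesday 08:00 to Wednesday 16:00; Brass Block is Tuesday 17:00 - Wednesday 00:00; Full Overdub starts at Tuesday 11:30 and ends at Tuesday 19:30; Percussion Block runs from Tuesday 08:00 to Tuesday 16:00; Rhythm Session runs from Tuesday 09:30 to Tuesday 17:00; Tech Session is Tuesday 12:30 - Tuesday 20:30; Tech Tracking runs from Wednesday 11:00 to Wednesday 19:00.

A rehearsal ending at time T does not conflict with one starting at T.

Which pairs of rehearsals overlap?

Two intervals overlap when each starts before the other ends.
Sorted by start: Brass Mixing, Percussion Block, Rhythm Session, Full Overdub, Tech Session, Brass Block, Brass Overdub, Tech Tracking.
Percussion Block starts before Brass Mixing ends → Brass Mixing and Percussion Block overlap.
Rhythm Session starts before Brass Mixing ends → Brass Mixing and Rhythm Session overlap.
Full Overdub starts before Brass Mixing ends → Brass Mixing and Full Overdub overlap.
Tech Session starts before Brass Mixing ends → Brass Mixing and Tech Session overlap.
Brass Block starts after Brass Mixing ends, so Brass Mixing has no further overlaps.
Rhythm Session starts before Percussion Block ends → Percussion Block and Rhythm Session overlap.
Full Overdub starts before Percussion Block ends → Percussion Block and Full Overdub overlap.
Tech Session starts before Percussion Block ends → Percussion Block and Tech Session overlap.
Brass Block starts after Percussion Block ends, so Percussion Block has no further overlaps.
Full Overdub starts before Rhythm Session ends → Rhythm Session and Full Overdub overlap.
Tech Session starts before Rhythm Session ends → Rhythm Session and Tech Session overlap.
Brass Block starts exactly when Rhythm Session ends (back-to-back, no overlap), so Rhythm Session has no further overlaps.
Tech Session starts before Full Overdub ends → Full Overdub and Tech Session overlap.
Brass Block starts before Full Overdub ends → Full Overdub and Brass Block overlap.
Brass Overdub starts after Full Overdub ends, so Full Overdub has no further overlaps.
Brass Block starts before Tech Session ends → Tech Session and Brass Block overlap.
Brass Overdub starts after Tech Session ends, so Tech Session has no further overlaps.
Brass Overdub starts after Brass Block ends, so Brass Block has no further overlaps.
Tech Tracking starts before Brass Overdub ends → Brass Overdub and Tech Tracking overlap.

Brass Block & Full Overdub, Brass Block & Tech Session, Brass Mixing & Full Overdub, Brass Mixing & Percussion Block, Brass Mixing & Rhythm Session, Brass Mixing & Tech Session, Brass Overdub & Tech Tracking, Full Overdub & Percussion Block, Full Overdub & Rhythm Session, Full Overdub & Tech Session, Percussion Block & Rhythm Session, Percussion Block & Tech Session, Rhythm Session & Tech Session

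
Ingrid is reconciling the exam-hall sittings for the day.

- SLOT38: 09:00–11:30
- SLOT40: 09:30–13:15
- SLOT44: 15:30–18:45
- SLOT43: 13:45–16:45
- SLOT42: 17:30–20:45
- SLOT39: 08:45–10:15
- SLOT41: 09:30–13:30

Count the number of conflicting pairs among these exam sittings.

8

Check each pair: they overlap iff neither finishes before the other starts.
Sorted by start: SLOT39, SLOT38, SLOT40, SLOT41, SLOT43, SLOT44, SLOT42.
SLOT38 starts before SLOT39 ends → SLOT39 and SLOT38 overlap.
SLOT40 starts before SLOT39 ends → SLOT39 and SLOT40 overlap.
SLOT41 starts before SLOT39 ends → SLOT39 and SLOT41 overlap.
SLOT43 starts after SLOT39 ends; SLOT39 is clear from here.
SLOT40 starts before SLOT38 ends → SLOT38 and SLOT40 overlap.
SLOT41 starts before SLOT38 ends → SLOT38 and SLOT41 overlap.
SLOT43 starts after SLOT38 ends; SLOT38 is clear from here.
SLOT41 starts before SLOT40 ends → SLOT40 and SLOT41 overlap.
SLOT43 starts after SLOT40 ends; SLOT40 is clear from here.
SLOT43 starts after SLOT41 ends; SLOT41 is clear from here.
SLOT44 starts before SLOT43 ends → SLOT43 and SLOT44 overlap.
SLOT42 starts after SLOT43 ends.
SLOT42 starts before SLOT44 ends → SLOT44 and SLOT42 overlap.
Overlapping pairs: SLOT38 & SLOT39, SLOT38 & SLOT40, SLOT38 & SLOT41, SLOT39 & SLOT40, SLOT39 & SLOT41, SLOT40 & SLOT41, SLOT42 & SLOT44, SLOT43 & SLOT44 — 8 in total.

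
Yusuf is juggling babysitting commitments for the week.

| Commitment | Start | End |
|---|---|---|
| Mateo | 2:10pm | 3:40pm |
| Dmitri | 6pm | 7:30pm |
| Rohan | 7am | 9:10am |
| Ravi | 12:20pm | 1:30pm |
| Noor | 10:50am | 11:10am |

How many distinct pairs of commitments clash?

Check each pair: they overlap iff neither finishes before the other starts.
Sorted by start: Rohan, Noor, Ravi, Mateo, Dmitri.
Noor starts after Rohan ends — done with Rohan.
Ravi starts after Noor ends — done with Noor.
Mateo starts after Ravi ends — done with Ravi.
Dmitri starts after Mateo ends.
No pair overlaps.

0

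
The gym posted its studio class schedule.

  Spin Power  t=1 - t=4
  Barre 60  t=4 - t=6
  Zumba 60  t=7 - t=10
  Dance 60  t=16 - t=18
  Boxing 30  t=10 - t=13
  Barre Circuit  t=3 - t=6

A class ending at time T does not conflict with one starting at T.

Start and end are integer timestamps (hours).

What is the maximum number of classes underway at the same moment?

2

Sort all start/end points and keep a running count:
t=1 start Spin Power → 1
t=3 start Barre Circuit → 2
t=4 end Spin Power → 1
t=4 start Barre 60 → 2
t=6 end Barre 60 → 1
t=6 end Barre Circuit → 0
t=7 start Zumba 60 → 1
t=10 end Zumba 60 → 0
t=10 start Boxing 30 → 1
t=13 end Boxing 30 → 0
t=16 start Dance 60 → 1
t=18 end Dance 60 → 0
Peak is 2, at t=3 (Barre Circuit, Spin Power).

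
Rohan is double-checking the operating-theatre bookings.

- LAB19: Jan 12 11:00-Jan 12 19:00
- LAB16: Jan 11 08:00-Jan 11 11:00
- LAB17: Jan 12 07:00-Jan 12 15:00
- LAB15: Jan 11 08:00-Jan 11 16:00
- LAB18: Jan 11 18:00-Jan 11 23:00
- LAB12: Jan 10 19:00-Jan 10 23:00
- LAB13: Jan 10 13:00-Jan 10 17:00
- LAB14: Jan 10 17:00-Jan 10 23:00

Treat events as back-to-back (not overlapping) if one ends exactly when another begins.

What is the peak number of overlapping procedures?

Sweep the timeline, counting +1 at each start and −1 at each end (ends before starts at a tie):
Jan 10 13:00 start LAB13 → 1
Jan 10 17:00 end LAB13 → 0
Jan 10 17:00 start LAB14 → 1
Jan 10 19:00 start LAB12 → 2
Jan 10 23:00 end LAB12 → 1
Jan 10 23:00 end LAB14 → 0
Jan 11 08:00 start LAB15 → 1
Jan 11 08:00 start LAB16 → 2
Jan 11 11:00 end LAB16 → 1
Jan 11 16:00 end LAB15 → 0
Jan 11 18:00 start LAB18 → 1
Jan 11 23:00 end LAB18 → 0
Jan 12 07:00 start LAB17 → 1
Jan 12 11:00 start LAB19 → 2
Jan 12 15:00 end LAB17 → 1
Jan 12 19:00 end LAB19 → 0
Peak is 2, at Jan 10 19:00 (LAB12, LAB14).

2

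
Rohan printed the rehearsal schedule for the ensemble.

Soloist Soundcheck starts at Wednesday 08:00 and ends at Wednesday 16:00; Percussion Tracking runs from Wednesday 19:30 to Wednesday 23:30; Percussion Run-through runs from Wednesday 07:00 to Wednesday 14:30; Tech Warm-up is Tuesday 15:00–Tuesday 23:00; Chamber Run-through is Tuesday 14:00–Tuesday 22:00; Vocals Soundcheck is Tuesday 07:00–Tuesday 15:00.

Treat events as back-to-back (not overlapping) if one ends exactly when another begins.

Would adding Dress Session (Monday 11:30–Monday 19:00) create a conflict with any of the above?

No — it doesn't clash with anything

Vocals Soundcheck: starts Tuesday 07:00 at or after Dress Session ends Monday 19:00 → clear.
Chamber Run-through: starts Tuesday 14:00 at or after Dress Session ends Monday 19:00 → clear.
Tech Warm-up: starts Tuesday 15:00 at or after Dress Session ends Monday 19:00 → clear.
Percussion Run-through: starts Wednesday 07:00 at or after Dress Session ends Monday 19:00 → clear.
Soloist Soundcheck: starts Wednesday 08:00 at or after Dress Session ends Monday 19:00 → clear.
Percussion Tracking: starts Wednesday 19:30 at or after Dress Session ends Monday 19:00 → clear.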